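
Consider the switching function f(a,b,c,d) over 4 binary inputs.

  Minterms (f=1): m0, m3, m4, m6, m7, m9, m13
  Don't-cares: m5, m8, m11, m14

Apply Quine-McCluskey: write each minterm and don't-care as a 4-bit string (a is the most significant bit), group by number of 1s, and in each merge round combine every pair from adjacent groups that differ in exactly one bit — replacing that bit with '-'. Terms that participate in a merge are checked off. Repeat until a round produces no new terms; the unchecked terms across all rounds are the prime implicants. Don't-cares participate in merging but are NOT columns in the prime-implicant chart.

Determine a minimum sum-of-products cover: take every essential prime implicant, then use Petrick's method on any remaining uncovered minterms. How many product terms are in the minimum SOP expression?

4

Round 0: 0000✓ 0011✓ 0100✓ 0101✓ 0110✓ 0111✓ 1000✓ 1001✓ 1011✓ 1101✓ 1110✓
Round 1: -000 -011 -101 -110 0-00 0-11 01-0✓ 01-1✓ 010-✓ 011-✓ 1-01 10-1 100-
Round 2: 01--
PIs = {-000, -011, -101, -110, 0-00, 0-11, 01--, 1-01, 10-1, 100-}
Coverage chart:
  m0: -000,0-00
  m3: -011,0-11
  m4: 0-00,01--
  m6: -110,01--
  m7: 0-11,01--
  m9: 1-01,10-1,100-
  m13: -101,1-01
(no essential prime implicants)
Petrick residual → -000, -011, 01--, 1-01
Min cover (4 terms): b'c'd' + b'cd + a'b + ac'd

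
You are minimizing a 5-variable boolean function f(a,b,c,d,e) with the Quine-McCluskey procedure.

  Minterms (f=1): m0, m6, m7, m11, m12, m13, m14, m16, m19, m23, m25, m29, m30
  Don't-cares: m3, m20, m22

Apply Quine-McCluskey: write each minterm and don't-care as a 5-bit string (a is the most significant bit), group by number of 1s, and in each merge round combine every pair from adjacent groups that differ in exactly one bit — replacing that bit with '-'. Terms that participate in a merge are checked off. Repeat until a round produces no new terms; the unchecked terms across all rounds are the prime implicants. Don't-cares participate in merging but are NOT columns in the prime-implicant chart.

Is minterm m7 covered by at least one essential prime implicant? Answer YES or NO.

YES

size-2^0 implicants → 00000(✓)  00011(✓)  00110(✓)  00111(✓)  01011(✓)  01100(✓)  01101(✓)  01110(✓)  10000(✓)  10011(✓)  10100(✓)  10110(✓)  10111(✓)  11001(✓)  11101(✓)  11110(✓)
size-2^1 implicants → -0000  -0011(✓)  -0110(✓)  -0111(✓)  -1101  -1110(✓)  0-011  0-110(✓)  00-11(✓)  0011-(✓)  011-0  0110-  1-110(✓)  10-00  10-11(✓)  101-0  1011-(✓)  11-01
size-2^2 implicants → --110  -0-11  -011-
Unchecked terms (primes): --110, -0-11, -0000, -011-, -1101, 0-011, 011-0, 0110-, 10-00, 101-0, 11-01
Minterm coverage:
  m0 ⊆ -0000 [E]
  m6 ⊆ --110,-011-
  m7 ⊆ -0-11,-011-
  m11 ⊆ 0-011 [E]
  m12 ⊆ 011-0,0110-
  m13 ⊆ -1101,0110-
  m14 ⊆ --110,011-0
  m16 ⊆ -0000,10-00
  m19 ⊆ -0-11 [E]
  m23 ⊆ -0-11,-011-
  m25 ⊆ 11-01 [E]
  m29 ⊆ -1101,11-01
  m30 ⊆ --110 [E]
E = {--110, -0-11, -0000, 0-011, 11-01}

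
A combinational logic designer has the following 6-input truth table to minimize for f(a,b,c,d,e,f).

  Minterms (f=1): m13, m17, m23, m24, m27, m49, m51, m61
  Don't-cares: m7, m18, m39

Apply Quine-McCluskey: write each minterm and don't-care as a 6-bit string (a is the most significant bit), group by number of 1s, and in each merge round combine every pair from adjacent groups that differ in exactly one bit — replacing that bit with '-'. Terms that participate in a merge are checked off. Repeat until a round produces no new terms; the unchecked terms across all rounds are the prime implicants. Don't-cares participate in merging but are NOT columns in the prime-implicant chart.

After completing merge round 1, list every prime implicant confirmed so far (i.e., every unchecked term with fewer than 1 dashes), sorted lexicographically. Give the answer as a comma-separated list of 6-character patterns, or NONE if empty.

Round 0: 000111✓ 001101 010001✓ 010010 010111✓ 011000 011011 100111✓ 110001✓ 110011✓ 111101
Round 1: -00111 -10001 0-0111 1100-1
PIs = {-00111, -10001, 0-0111, 001101, 010010, 011000, 011011, 1100-1, 111101}

001101, 010010, 011000, 011011, 111101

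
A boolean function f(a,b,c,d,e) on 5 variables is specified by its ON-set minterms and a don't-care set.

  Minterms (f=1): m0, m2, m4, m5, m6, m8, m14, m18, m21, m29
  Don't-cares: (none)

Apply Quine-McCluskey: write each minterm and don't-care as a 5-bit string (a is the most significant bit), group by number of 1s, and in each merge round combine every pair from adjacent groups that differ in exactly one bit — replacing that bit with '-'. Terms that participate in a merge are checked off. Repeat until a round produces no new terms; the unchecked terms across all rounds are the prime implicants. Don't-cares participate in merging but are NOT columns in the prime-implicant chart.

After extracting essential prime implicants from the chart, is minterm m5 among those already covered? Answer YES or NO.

NO

Round 0: 00000✓ 00010✓ 00100✓ 00101✓ 00110✓ 01000✓ 01110✓ 10010✓ 10101✓ 11101✓
Round 1: -0010 -0101 0-000 0-110 00-00✓ 00-10✓ 000-0✓ 001-0✓ 0010- 1-101
Round 2: 00--0
PIs = {-0010, -0101, 0-000, 0-110, 00--0, 0010-, 1-101}
Coverage chart:
  m0: 0-000,00--0
  m2: -0010,00--0
  m4: 00--0,0010-
  m5: -0101,0010-
  m6: 0-110,00--0
  m8: 0-000 ←essential
  m14: 0-110 ←essential
  m18: -0010 ←essential
  m21: -0101,1-101
  m29: 1-101 ←essential
Essential: -0010, 0-000, 0-110, 1-101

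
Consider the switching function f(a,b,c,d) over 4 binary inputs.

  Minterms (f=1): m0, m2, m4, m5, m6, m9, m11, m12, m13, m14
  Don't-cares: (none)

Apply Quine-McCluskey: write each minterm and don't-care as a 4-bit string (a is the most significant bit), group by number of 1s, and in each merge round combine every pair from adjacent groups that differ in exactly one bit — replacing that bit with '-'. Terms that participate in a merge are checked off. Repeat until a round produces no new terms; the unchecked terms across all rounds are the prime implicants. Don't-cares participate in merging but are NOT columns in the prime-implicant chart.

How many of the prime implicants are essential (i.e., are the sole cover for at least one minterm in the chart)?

4

size-2^0 implicants → 0000(✓)  0010(✓)  0100(✓)  0101(✓)  0110(✓)  1001(✓)  1011(✓)  1100(✓)  1101(✓)  1110(✓)
size-2^1 implicants → -100(✓)  -101(✓)  -110(✓)  0-00(✓)  0-10(✓)  00-0(✓)  01-0(✓)  010-(✓)  1-01  10-1  11-0(✓)  110-(✓)
size-2^2 implicants → -1-0  -10-  0--0
Unchecked terms (primes): -1-0, -10-, 0--0, 1-01, 10-1
Minterm coverage:
  m0 ⊆ 0--0 [E]
  m2 ⊆ 0--0 [E]
  m4 ⊆ -1-0,-10-,0--0
  m5 ⊆ -10- [E]
  m6 ⊆ -1-0,0--0
  m9 ⊆ 1-01,10-1
  m11 ⊆ 10-1 [E]
  m12 ⊆ -1-0,-10-
  m13 ⊆ -10-,1-01
  m14 ⊆ -1-0 [E]
E = {-1-0, -10-, 0--0, 10-1}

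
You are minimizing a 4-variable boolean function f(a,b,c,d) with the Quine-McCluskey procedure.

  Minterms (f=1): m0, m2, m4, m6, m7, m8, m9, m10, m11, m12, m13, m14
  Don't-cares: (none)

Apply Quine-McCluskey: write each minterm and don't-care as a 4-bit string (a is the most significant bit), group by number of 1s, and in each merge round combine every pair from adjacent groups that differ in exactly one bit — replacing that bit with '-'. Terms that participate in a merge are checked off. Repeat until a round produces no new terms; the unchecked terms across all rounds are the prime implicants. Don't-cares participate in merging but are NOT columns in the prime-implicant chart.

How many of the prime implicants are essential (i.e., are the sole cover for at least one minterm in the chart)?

4

Round 0: 0000✓ 0010✓ 0100✓ 0110✓ 0111✓ 1000✓ 1001✓ 1010✓ 1011✓ 1100✓ 1101✓ 1110✓
Round 1: -000✓ -010✓ -100✓ -110✓ 0-00✓ 0-10✓ 00-0✓ 01-0✓ 011- 1-00✓ 1-01✓ 1-10✓ 10-0✓ 10-1✓ 100-✓ 101-✓ 11-0✓ 110-✓
Round 2: --00✓ --10✓ -0-0✓ -1-0✓ 0--0✓ 1--0✓ 1-0- 10--
Round 3: ---0
PIs = {---0, 011-, 1-0-, 10--}
Coverage chart:
  m0: ---0 ←essential
  m2: ---0 ←essential
  m4: ---0 ←essential
  m6: ---0,011-
  m7: 011- ←essential
  m8: ---0,1-0-,10--
  m9: 1-0-,10--
  m10: ---0,10--
  m11: 10-- ←essential
  m12: ---0,1-0-
  m13: 1-0- ←essential
  m14: ---0 ←essential
Essential: ---0, 011-, 1-0-, 10--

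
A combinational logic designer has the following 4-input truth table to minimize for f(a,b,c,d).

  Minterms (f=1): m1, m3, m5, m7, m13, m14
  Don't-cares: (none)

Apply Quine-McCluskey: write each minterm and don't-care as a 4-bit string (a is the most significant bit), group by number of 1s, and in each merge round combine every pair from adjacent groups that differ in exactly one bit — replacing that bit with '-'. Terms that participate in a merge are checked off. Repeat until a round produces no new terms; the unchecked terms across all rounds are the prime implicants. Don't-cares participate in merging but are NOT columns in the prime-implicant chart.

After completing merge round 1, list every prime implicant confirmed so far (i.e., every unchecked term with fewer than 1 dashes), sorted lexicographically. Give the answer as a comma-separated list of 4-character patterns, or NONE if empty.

[col 0] 0001*, 0011*, 0101*, 0111*, 1101*, 1110
[col 1] -101, 0-01*, 0-11*, 00-1*, 01-1*
[col 2] 0--1
Prime implicants: -101, 0--1, 1110

1110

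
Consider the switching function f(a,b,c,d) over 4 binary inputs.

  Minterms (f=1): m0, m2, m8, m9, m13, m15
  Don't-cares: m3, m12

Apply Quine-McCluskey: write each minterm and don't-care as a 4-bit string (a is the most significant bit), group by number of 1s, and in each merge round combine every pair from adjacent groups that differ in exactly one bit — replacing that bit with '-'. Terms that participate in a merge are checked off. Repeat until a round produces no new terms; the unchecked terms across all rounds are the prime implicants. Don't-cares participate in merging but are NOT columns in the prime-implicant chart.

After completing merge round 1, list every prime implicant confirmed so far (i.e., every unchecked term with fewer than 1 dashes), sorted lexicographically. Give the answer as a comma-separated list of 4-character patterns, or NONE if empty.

NONE

size-2^0 implicants → 0000(✓)  0010(✓)  0011(✓)  1000(✓)  1001(✓)  1100(✓)  1101(✓)  1111(✓)
size-2^1 implicants → -000  00-0  001-  1-00(✓)  1-01(✓)  100-(✓)  11-1  110-(✓)
size-2^2 implicants → 1-0-
Unchecked terms (primes): -000, 00-0, 001-, 1-0-, 11-1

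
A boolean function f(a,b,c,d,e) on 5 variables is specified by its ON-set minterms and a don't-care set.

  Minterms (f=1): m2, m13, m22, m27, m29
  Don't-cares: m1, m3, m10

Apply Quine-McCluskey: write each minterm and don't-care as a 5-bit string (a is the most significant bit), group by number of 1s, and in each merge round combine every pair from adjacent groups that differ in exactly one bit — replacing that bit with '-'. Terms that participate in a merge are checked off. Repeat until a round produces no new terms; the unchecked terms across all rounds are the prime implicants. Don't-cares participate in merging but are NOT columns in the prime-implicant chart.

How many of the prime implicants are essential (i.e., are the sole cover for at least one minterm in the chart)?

Round 0: 00001✓ 00010✓ 00011✓ 01010✓ 01101✓ 10110 11011 11101✓
Round 1: -1101 0-010 000-1 0001-
PIs = {-1101, 0-010, 000-1, 0001-, 10110, 11011}
Coverage chart:
  m2: 0-010,0001-
  m13: -1101 ←essential
  m22: 10110 ←essential
  m27: 11011 ←essential
  m29: -1101 ←essential
Essential: -1101, 10110, 11011

3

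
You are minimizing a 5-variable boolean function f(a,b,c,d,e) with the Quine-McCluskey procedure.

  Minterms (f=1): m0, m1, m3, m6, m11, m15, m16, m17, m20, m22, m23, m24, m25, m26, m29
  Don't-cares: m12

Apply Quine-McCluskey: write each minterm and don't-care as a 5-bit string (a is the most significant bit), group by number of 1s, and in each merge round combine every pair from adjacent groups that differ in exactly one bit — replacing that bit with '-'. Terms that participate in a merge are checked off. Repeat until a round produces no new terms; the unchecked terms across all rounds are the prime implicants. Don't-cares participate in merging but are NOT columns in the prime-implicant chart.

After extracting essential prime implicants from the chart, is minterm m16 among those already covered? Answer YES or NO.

YES

Round 0: 00000✓ 00001✓ 00011✓ 00110✓ 01011✓ 01100 01111✓ 10000✓ 10001✓ 10100✓ 10110✓ 10111✓ 11000✓ 11001✓ 11010✓ 11101✓
Round 1: -0000✓ -0001✓ -0110 0-011 000-1 0000-✓ 01-11 1-000✓ 1-001✓ 10-00 1000-✓ 101-0 1011- 11-01 110-0 1100-✓
Round 2: -000- 1-00-
PIs = {-000-, -0110, 0-011, 000-1, 01-11, 01100, 1-00-, 10-00, 101-0, 1011-, 11-01, 110-0}
Coverage chart:
  m0: -000- ←essential
  m1: -000-,000-1
  m3: 0-011,000-1
  m6: -0110 ←essential
  m11: 0-011,01-11
  m15: 01-11 ←essential
  m16: -000-,1-00-,10-00
  m17: -000-,1-00-
  m20: 10-00,101-0
  m22: -0110,101-0,1011-
  m23: 1011- ←essential
  m24: 1-00-,110-0
  m25: 1-00-,11-01
  m26: 110-0 ←essential
  m29: 11-01 ←essential
Essential: -000-, -0110, 01-11, 1011-, 11-01, 110-0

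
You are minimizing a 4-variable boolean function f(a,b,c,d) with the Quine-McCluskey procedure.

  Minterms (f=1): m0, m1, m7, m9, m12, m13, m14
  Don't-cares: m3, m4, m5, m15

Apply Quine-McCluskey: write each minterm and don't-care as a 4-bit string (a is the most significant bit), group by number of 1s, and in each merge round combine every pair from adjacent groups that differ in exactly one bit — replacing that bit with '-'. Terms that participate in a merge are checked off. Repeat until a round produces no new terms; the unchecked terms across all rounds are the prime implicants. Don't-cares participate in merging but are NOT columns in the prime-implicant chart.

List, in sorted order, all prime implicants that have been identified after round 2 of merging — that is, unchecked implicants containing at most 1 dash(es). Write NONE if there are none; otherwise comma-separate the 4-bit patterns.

Round 0: 0000✓ 0001✓ 0011✓ 0100✓ 0101✓ 0111✓ 1001✓ 1100✓ 1101✓ 1110✓ 1111✓
Round 1: -001✓ -100✓ -101✓ -111✓ 0-00✓ 0-01✓ 0-11✓ 00-1✓ 000-✓ 01-1✓ 010-✓ 1-01✓ 11-0✓ 11-1✓ 110-✓ 111-✓
Round 2: --01 -1-1 -10- 0--1 0-0- 11--
PIs = {--01, -1-1, -10-, 0--1, 0-0-, 11--}

NONE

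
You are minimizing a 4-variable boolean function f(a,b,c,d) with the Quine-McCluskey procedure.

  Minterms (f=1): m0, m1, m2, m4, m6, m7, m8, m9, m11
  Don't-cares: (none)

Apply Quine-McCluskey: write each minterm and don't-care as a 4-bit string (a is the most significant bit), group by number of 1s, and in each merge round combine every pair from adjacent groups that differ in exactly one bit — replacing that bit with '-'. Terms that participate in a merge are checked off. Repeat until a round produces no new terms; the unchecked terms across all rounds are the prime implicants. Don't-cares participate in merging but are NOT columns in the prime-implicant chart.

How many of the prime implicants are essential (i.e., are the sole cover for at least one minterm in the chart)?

Round 0: 0000✓ 0001✓ 0010✓ 0100✓ 0110✓ 0111✓ 1000✓ 1001✓ 1011✓
Round 1: -000✓ -001✓ 0-00✓ 0-10✓ 00-0✓ 000-✓ 01-0✓ 011- 10-1 100-✓
Round 2: -00- 0--0
PIs = {-00-, 0--0, 011-, 10-1}
Coverage chart:
  m0: -00-,0--0
  m1: -00- ←essential
  m2: 0--0 ←essential
  m4: 0--0 ←essential
  m6: 0--0,011-
  m7: 011- ←essential
  m8: -00- ←essential
  m9: -00-,10-1
  m11: 10-1 ←essential
Essential: -00-, 0--0, 011-, 10-1

4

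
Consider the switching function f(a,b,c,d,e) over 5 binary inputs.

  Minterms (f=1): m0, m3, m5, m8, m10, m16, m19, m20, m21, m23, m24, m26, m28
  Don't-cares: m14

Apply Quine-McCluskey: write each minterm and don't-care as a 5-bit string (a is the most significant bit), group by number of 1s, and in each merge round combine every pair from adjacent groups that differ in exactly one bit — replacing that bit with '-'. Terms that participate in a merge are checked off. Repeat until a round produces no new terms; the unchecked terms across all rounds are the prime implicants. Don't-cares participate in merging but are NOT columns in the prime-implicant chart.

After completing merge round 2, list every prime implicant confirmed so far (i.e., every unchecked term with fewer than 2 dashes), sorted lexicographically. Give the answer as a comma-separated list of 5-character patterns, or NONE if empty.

size-2^0 implicants → 00000(✓)  00011(✓)  00101(✓)  01000(✓)  01010(✓)  01110(✓)  10000(✓)  10011(✓)  10100(✓)  10101(✓)  10111(✓)  11000(✓)  11010(✓)  11100(✓)
size-2^1 implicants → -0000(✓)  -0011  -0101  -1000(✓)  -1010(✓)  0-000(✓)  01-10  010-0(✓)  1-000(✓)  1-100(✓)  10-00(✓)  10-11  101-1  1010-  11-00(✓)  110-0(✓)
size-2^2 implicants → --000  -10-0  1--00
Unchecked terms (primes): --000, -0011, -0101, -10-0, 01-10, 1--00, 10-11, 101-1, 1010-

-0011, -0101, 01-10, 10-11, 101-1, 1010-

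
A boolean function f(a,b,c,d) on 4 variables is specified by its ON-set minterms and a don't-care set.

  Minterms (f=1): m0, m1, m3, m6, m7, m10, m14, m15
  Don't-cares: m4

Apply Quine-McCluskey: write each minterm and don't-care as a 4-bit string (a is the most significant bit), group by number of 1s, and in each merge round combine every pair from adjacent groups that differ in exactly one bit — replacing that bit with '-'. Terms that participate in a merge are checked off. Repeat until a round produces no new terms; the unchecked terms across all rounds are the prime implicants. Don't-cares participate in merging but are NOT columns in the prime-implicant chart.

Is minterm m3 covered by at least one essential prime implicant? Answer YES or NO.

size-2^0 implicants → 0000(✓)  0001(✓)  0011(✓)  0100(✓)  0110(✓)  0111(✓)  1010(✓)  1110(✓)  1111(✓)
size-2^1 implicants → -110(✓)  -111(✓)  0-00  0-11  00-1  000-  01-0  011-(✓)  1-10  111-(✓)
size-2^2 implicants → -11-
Unchecked terms (primes): -11-, 0-00, 0-11, 00-1, 000-, 01-0, 1-10
Minterm coverage:
  m0 ⊆ 0-00,000-
  m1 ⊆ 00-1,000-
  m3 ⊆ 0-11,00-1
  m6 ⊆ -11-,01-0
  m7 ⊆ -11-,0-11
  m10 ⊆ 1-10 [E]
  m14 ⊆ -11-,1-10
  m15 ⊆ -11- [E]
E = {-11-, 1-10}

NO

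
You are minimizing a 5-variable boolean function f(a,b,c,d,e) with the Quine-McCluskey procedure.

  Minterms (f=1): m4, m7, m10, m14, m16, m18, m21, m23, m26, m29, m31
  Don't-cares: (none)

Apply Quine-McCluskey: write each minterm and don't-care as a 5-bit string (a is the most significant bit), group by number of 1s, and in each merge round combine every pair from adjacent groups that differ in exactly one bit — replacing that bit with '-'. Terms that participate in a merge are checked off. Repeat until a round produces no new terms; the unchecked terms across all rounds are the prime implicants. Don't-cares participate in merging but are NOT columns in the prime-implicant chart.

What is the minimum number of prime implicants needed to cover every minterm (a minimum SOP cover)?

6

[col 0] 00100, 00111*, 01010*, 01110*, 10000*, 10010*, 10101*, 10111*, 11010*, 11101*, 11111*
[col 1] -0111, -1010, 01-10, 1-010, 1-101*, 1-111*, 100-0, 101-1*, 111-1*
[col 2] 1-1-1
Prime implicants: -0111, -1010, 00100, 01-10, 1-010, 1-1-1, 100-0
PI chart (minterm → PIs covering it):
  4 | 00100  (sole → essential)
  7 | -0111  (sole → essential)
  10 | -1010,01-10
  14 | 01-10  (sole → essential)
  16 | 100-0  (sole → essential)
  18 | 1-010,100-0
  21 | 1-1-1  (sole → essential)
  23 | -0111,1-1-1
  26 | -1010,1-010
  29 | 1-1-1  (sole → essential)
  31 | 1-1-1  (sole → essential)
Essential prime implicants: -0111, 00100, 01-10, 1-1-1, 100-0
Petrick residual → -1010
Minimum SOP uses 6 PIs: b'cde + bc'de' + a'b'cd'e' + a'bde' + ace + ab'c'e'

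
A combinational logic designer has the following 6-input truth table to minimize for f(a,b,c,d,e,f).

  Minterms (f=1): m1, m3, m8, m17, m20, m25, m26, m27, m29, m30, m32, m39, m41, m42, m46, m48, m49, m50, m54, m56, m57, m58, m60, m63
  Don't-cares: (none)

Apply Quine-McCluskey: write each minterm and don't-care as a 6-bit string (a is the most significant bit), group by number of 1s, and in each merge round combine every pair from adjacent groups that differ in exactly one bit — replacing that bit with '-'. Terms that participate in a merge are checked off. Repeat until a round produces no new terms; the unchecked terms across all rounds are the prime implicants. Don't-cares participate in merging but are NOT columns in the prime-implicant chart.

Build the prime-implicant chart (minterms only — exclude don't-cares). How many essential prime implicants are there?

Round 0: 000001✓ 000011✓ 001000 010001✓ 010100 011001✓ 011010✓ 011011✓ 011101✓ 011110✓ 100000✓ 100111 101001✓ 101010✓ 101110✓ 110000✓ 110001✓ 110010✓ 110110✓ 111000✓ 111001✓ 111010✓ 111100✓ 111111
Round 1: -10001✓ -11001✓ -11010 0-0001 0000-1 01-001✓ 011-01 011-10 0110-1 01101- 1-0000 1-1001 1-1010 101-10 11-000✓ 11-001✓ 11-010✓ 110-10 1100-0✓ 11000-✓ 111-00 1110-0✓ 11100-✓
Round 2: -1-001 11-0-0 11-00-
PIs = {-1-001, -11010, 0-0001, 0000-1, 001000, 010100, 011-01, 011-10, 0110-1, 01101-, 1-0000, 1-1001, 1-1010, 100111, 101-10, 11-0-0, 11-00-, 110-10, 111-00, 111111}
Coverage chart:
  m1: 0-0001,0000-1
  m3: 0000-1 ←essential
  m8: 001000 ←essential
  m17: -1-001,0-0001
  m20: 010100 ←essential
  m25: -1-001,011-01,0110-1
  m26: -11010,011-10,01101-
  m27: 0110-1,01101-
  m29: 011-01 ←essential
  m30: 011-10 ←essential
  m32: 1-0000 ←essential
  m39: 100111 ←essential
  m41: 1-1001 ←essential
  m42: 1-1010,101-10
  m46: 101-10 ←essential
  m48: 1-0000,11-0-0,11-00-
  m49: -1-001,11-00-
  m50: 11-0-0,110-10
  m54: 110-10 ←essential
  m56: 11-0-0,11-00-,111-00
  m57: -1-001,1-1001,11-00-
  m58: -11010,1-1010,11-0-0
  m60: 111-00 ←essential
  m63: 111111 ←essential
Essential: 0000-1, 001000, 010100, 011-01, 011-10, 1-0000, 1-1001, 100111, 101-10, 110-10, 111-00, 111111

12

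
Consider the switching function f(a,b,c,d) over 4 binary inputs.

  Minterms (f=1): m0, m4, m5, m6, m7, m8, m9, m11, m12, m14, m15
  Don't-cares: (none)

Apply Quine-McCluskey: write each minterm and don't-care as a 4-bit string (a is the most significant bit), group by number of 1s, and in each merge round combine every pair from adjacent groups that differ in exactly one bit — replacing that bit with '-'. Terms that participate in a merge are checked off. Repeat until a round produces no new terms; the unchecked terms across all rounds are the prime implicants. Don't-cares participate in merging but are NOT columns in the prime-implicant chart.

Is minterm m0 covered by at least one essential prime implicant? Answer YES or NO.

[col 0] 0000*, 0100*, 0101*, 0110*, 0111*, 1000*, 1001*, 1011*, 1100*, 1110*, 1111*
[col 1] -000*, -100*, -110*, -111*, 0-00*, 01-0*, 01-1*, 010-*, 011-*, 1-00*, 1-11, 10-1, 100-, 11-0*, 111-*
[col 2] --00, -1-0, -11-, 01--
Prime implicants: --00, -1-0, -11-, 01--, 1-11, 10-1, 100-
PI chart (minterm → PIs covering it):
  0 | --00  (sole → essential)
  4 | --00,-1-0,01--
  5 | 01--  (sole → essential)
  6 | -1-0,-11-,01--
  7 | -11-,01--
  8 | --00,100-
  9 | 10-1,100-
  11 | 1-11,10-1
  12 | --00,-1-0
  14 | -1-0,-11-
  15 | -11-,1-11
Essential prime implicants: --00, 01--

YES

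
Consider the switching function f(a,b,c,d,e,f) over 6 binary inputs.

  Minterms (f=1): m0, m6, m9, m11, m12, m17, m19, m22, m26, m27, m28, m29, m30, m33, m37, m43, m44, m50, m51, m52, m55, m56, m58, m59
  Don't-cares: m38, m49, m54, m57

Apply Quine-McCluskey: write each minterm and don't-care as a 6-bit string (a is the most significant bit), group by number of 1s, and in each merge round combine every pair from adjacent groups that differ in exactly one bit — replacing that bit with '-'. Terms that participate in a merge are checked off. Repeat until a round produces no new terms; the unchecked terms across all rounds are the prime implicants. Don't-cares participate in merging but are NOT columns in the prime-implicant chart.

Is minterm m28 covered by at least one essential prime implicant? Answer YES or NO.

[col 0] 000000, 000110*, 001001*, 001011*, 001100*, 010001*, 010011*, 010110*, 011010*, 011011*, 011100*, 011101*, 011110*, 100001*, 100101*, 100110*, 101011*, 101100*, 110001*, 110010*, 110011*, 110100*, 110110*, 110111*, 111000*, 111001*, 111010*, 111011*
[col 1] -00110*, -01011*, -01100, -10001*, -10011*, -10110*, -11010*, -11011*, 0-0110*, 0-1011*, 0-1100, 0010-1, 01-011*, 01-110, 0100-1*, 011-10, 01101-*, 0111-0, 01110-, 1-0001, 1-0110*, 1-1011*, 100-01, 11-001*, 11-010*, 11-011*, 110-10*, 110-11*, 1100-1*, 11001-*, 1101-0, 11011-*, 1110-0*, 1110-1*, 11100-*, 11101-*
[col 2] --0110, --1011, -1-011, -100-1, -1101-, 11-0-1, 11-01-, 110-1-, 1110--
Prime implicants: --0110, --1011, -01100, -1-011, -100-1, -1101-, 0-1100, 000000, 0010-1, 01-110, 011-10, 0111-0, 01110-, 1-0001, 100-01, 11-0-1, 11-01-, 110-1-, 1101-0, 1110--
PI chart (minterm → PIs covering it):
  0 | 000000  (sole → essential)
  6 | --0110  (sole → essential)
  9 | 0010-1  (sole → essential)
  11 | --1011,0010-1
  12 | -01100,0-1100
  17 | -100-1  (sole → essential)
  19 | -1-011,-100-1
  22 | --0110,01-110
  26 | -1101-,011-10
  27 | --1011,-1-011,-1101-
  28 | 0-1100,0111-0,01110-
  29 | 01110-  (sole → essential)
  30 | 01-110,011-10,0111-0
  33 | 1-0001,100-01
  37 | 100-01  (sole → essential)
  43 | --1011  (sole → essential)
  44 | -01100  (sole → essential)
  50 | 11-01-,110-1-
  51 | -1-011,-100-1,11-0-1,11-01-,110-1-
  52 | 1101-0  (sole → essential)
  55 | 110-1-  (sole → essential)
  56 | 1110--  (sole → essential)
  58 | -1101-,11-01-,1110--
  59 | --1011,-1-011,-1101-,11-0-1,11-01-,1110--
Essential prime implicants: --0110, --1011, -01100, -100-1, 000000, 0010-1, 01110-, 100-01, 110-1-, 1101-0, 1110--

YES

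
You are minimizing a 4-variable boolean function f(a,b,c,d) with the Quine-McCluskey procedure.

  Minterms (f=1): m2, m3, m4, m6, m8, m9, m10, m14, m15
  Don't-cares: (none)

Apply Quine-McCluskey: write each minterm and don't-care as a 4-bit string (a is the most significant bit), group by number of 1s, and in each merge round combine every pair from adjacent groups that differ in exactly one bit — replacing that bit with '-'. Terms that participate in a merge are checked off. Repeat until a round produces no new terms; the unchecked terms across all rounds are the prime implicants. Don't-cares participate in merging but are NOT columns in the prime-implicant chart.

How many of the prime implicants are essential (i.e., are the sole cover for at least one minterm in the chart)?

4

[col 0] 0010*, 0011*, 0100*, 0110*, 1000*, 1001*, 1010*, 1110*, 1111*
[col 1] -010*, -110*, 0-10*, 001-, 01-0, 1-10*, 10-0, 100-, 111-
[col 2] --10
Prime implicants: --10, 001-, 01-0, 10-0, 100-, 111-
PI chart (minterm → PIs covering it):
  2 | --10,001-
  3 | 001-  (sole → essential)
  4 | 01-0  (sole → essential)
  6 | --10,01-0
  8 | 10-0,100-
  9 | 100-  (sole → essential)
  10 | --10,10-0
  14 | --10,111-
  15 | 111-  (sole → essential)
Essential prime implicants: 001-, 01-0, 100-, 111-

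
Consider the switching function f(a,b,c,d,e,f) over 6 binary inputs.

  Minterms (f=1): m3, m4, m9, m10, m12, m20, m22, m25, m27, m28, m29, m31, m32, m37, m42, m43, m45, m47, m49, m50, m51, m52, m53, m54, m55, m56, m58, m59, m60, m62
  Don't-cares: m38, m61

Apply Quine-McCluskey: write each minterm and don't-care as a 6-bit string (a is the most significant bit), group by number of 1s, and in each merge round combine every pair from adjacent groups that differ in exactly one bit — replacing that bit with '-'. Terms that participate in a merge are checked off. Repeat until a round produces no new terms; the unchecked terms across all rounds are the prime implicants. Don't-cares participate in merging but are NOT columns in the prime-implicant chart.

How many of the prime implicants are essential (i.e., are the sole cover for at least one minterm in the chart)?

10

[col 0] 000011, 000100*, 001001*, 001010*, 001100*, 010100*, 010110*, 011001*, 011011*, 011100*, 011101*, 011111*, 100000, 100101*, 100110*, 101010*, 101011*, 101101*, 101111*, 110001*, 110010*, 110011*, 110100*, 110101*, 110110*, 110111*, 111000*, 111010*, 111011*, 111100*, 111101*, 111110*
[col 1] -01010, -10100*, -10110*, -11011, -11100*, -11101*, 0-0100*, 0-1001, 0-1100*, 00-100*, 01-100*, 0101-0*, 011-01*, 011-11*, 0110-1*, 0111-1*, 01110-*, 1-0101*, 1-0110, 1-1010*, 1-1011*, 1-1101*, 10-101*, 101-11, 10101-*, 1011-1, 11-010*, 11-011*, 11-100*, 11-101*, 11-110*, 110-01*, 110-10*, 110-11*, 1100-1*, 11001-*, 1101-0*, 1101-1*, 11010-*, 11011-*, 111-00*, 111-10*, 1110-0*, 11101-*, 1111-0*, 11110-*
[col 2] -1-100, -101-0, -1110-, 0--100, 011--1, 1--101, 1-101-, 11--10, 11-01-, 11-1-0, 11-10-, 110--1, 110-1-, 1101--, 111--0
Prime implicants: -01010, -1-100, -101-0, -11011, -1110-, 0--100, 0-1001, 000011, 011--1, 1--101, 1-0110, 1-101-, 100000, 101-11, 1011-1, 11--10, 11-01-, 11-1-0, 11-10-, 110--1, 110-1-, 1101--, 111--0
PI chart (minterm → PIs covering it):
  3 | 000011  (sole → essential)
  4 | 0--100  (sole → essential)
  9 | 0-1001  (sole → essential)
  10 | -01010  (sole → essential)
  12 | 0--100  (sole → essential)
  20 | -1-100,-101-0,0--100
  22 | -101-0  (sole → essential)
  25 | 0-1001,011--1
  27 | -11011,011--1
  28 | -1-100,-1110-,0--100
  29 | -1110-,011--1
  31 | 011--1  (sole → essential)
  32 | 100000  (sole → essential)
  37 | 1--101  (sole → essential)
  42 | -01010,1-101-
  43 | 1-101-,101-11
  45 | 1--101,1011-1
  47 | 101-11,1011-1
  49 | 110--1  (sole → essential)
  50 | 11--10,11-01-,110-1-
  51 | 11-01-,110--1,110-1-
  52 | -1-100,-101-0,11-1-0,11-10-,1101--
  53 | 1--101,11-10-,110--1,1101--
  54 | -101-0,1-0110,11--10,11-1-0,110-1-,1101--
  55 | 110--1,110-1-,1101--
  56 | 111--0  (sole → essential)
  58 | 1-101-,11--10,11-01-,111--0
  59 | -11011,1-101-,11-01-
  60 | -1-100,-1110-,11-1-0,11-10-,111--0
  62 | 11--10,11-1-0,111--0
Essential prime implicants: -01010, -101-0, 0--100, 0-1001, 000011, 011--1, 1--101, 100000, 110--1, 111--0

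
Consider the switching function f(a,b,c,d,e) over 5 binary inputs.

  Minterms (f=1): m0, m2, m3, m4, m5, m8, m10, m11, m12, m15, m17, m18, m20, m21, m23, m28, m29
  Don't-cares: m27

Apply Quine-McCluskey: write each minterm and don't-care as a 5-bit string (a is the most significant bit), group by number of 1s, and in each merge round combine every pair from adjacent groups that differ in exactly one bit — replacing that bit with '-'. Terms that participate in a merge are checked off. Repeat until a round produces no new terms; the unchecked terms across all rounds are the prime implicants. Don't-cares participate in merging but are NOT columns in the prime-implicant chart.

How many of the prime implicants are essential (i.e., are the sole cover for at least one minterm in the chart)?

Round 0: 00000✓ 00010✓ 00011✓ 00100✓ 00101✓ 01000✓ 01010✓ 01011✓ 01100✓ 01111✓ 10001✓ 10010✓ 10100✓ 10101✓ 10111✓ 11011✓ 11100✓ 11101✓
Round 1: -0010 -0100✓ -0101✓ -1011 -1100✓ 0-000✓ 0-010✓ 0-011✓ 0-100✓ 00-00✓ 000-0✓ 0001-✓ 0010-✓ 01-00✓ 01-11 010-0✓ 0101-✓ 1-100✓ 1-101✓ 10-01 101-1 1010-✓ 1110-✓
Round 2: --100 -010- 0--00 0-0-0 0-01- 1-10-
PIs = {--100, -0010, -010-, -1011, 0--00, 0-0-0, 0-01-, 01-11, 1-10-, 10-01, 101-1}
Coverage chart:
  m0: 0--00,0-0-0
  m2: -0010,0-0-0,0-01-
  m3: 0-01- ←essential
  m4: --100,-010-,0--00
  m5: -010- ←essential
  m8: 0--00,0-0-0
  m10: 0-0-0,0-01-
  m11: -1011,0-01-,01-11
  m12: --100,0--00
  m15: 01-11 ←essential
  m17: 10-01 ←essential
  m18: -0010 ←essential
  m20: --100,-010-,1-10-
  m21: -010-,1-10-,10-01,101-1
  m23: 101-1 ←essential
  m28: --100,1-10-
  m29: 1-10- ←essential
Essential: -0010, -010-, 0-01-, 01-11, 1-10-, 10-01, 101-1

7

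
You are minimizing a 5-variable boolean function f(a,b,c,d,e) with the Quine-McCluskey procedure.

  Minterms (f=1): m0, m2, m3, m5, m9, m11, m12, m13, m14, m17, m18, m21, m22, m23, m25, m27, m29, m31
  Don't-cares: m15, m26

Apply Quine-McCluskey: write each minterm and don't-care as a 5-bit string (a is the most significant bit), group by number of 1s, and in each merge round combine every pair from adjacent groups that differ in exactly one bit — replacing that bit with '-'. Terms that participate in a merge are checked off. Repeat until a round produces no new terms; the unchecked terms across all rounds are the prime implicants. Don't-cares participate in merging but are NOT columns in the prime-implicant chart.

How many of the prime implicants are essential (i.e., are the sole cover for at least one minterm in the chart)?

size-2^0 implicants → 00000(✓)  00010(✓)  00011(✓)  00101(✓)  01001(✓)  01011(✓)  01100(✓)  01101(✓)  01110(✓)  01111(✓)  10001(✓)  10010(✓)  10101(✓)  10110(✓)  10111(✓)  11001(✓)  11010(✓)  11011(✓)  11101(✓)  11111(✓)
size-2^1 implicants → -0010  -0101(✓)  -1001(✓)  -1011(✓)  -1101(✓)  -1111(✓)  0-011  0-101(✓)  000-0  0001-  01-01(✓)  01-11(✓)  010-1(✓)  011-0(✓)  011-1(✓)  0110-(✓)  0111-(✓)  1-001(✓)  1-010  1-101(✓)  1-111(✓)  10-01(✓)  10-10  101-1(✓)  1011-  11-01(✓)  11-11(✓)  110-1(✓)  1101-  111-1(✓)
size-2^2 implicants → --101  -1-01(✓)  -1-11(✓)  -10-1(✓)  -11-1(✓)  01--1(✓)  011--  1--01  1-1-1  11--1(✓)
size-2^3 implicants → -1--1
Unchecked terms (primes): --101, -0010, -1--1, 0-011, 000-0, 0001-, 011--, 1--01, 1-010, 1-1-1, 10-10, 1011-, 1101-
Minterm coverage:
  m0 ⊆ 000-0 [E]
  m2 ⊆ -0010,000-0,0001-
  m3 ⊆ 0-011,0001-
  m5 ⊆ --101 [E]
  m9 ⊆ -1--1 [E]
  m11 ⊆ -1--1,0-011
  m12 ⊆ 011-- [E]
  m13 ⊆ --101,-1--1,011--
  m14 ⊆ 011-- [E]
  m17 ⊆ 1--01 [E]
  m18 ⊆ -0010,1-010,10-10
  m21 ⊆ --101,1--01,1-1-1
  m22 ⊆ 10-10,1011-
  m23 ⊆ 1-1-1,1011-
  m25 ⊆ -1--1,1--01
  m27 ⊆ -1--1,1101-
  m29 ⊆ --101,-1--1,1--01,1-1-1
  m31 ⊆ -1--1,1-1-1
E = {--101, -1--1, 000-0, 011--, 1--01}

5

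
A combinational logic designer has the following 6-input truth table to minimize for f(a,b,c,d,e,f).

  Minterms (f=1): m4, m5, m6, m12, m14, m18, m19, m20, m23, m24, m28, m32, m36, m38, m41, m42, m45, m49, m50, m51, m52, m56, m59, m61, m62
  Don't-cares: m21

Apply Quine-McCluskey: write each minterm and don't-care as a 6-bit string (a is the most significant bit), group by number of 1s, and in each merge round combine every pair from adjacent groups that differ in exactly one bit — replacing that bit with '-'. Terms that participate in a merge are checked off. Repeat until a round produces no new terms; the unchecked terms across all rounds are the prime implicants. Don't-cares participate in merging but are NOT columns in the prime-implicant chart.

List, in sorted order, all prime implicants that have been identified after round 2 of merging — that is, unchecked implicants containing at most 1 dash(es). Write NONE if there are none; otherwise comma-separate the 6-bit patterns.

Round 0: 000100✓ 000101✓ 000110✓ 001100✓ 001110✓ 010010✓ 010011✓ 010100✓ 010101✓ 010111✓ 011000✓ 011100✓ 100000✓ 100100✓ 100110✓ 101001✓ 101010 101101✓ 110001✓ 110010✓ 110011✓ 110100✓ 111000✓ 111011✓ 111101✓ 111110
Round 1: -00100✓ -00110✓ -10010✓ -10011✓ -10100✓ -11000 0-0100✓ 0-0101✓ 0-1100✓ 00-100✓ 00-110✓ 0001-0✓ 00010-✓ 0011-0✓ 01-100✓ 010-11 01001-✓ 0101-1 01010-✓ 011-00 1-0100✓ 1-1101 100-00 1001-0✓ 101-01 11-011 1100-1 11001-✓
Round 2: --0100 -001-0 -1001- 0--100 0-010- 00-1-0
PIs = {--0100, -001-0, -1001-, -11000, 0--100, 0-010-, 00-1-0, 010-11, 0101-1, 011-00, 1-1101, 100-00, 101-01, 101010, 11-011, 1100-1, 111110}

-11000, 010-11, 0101-1, 011-00, 1-1101, 100-00, 101-01, 101010, 11-011, 1100-1, 111110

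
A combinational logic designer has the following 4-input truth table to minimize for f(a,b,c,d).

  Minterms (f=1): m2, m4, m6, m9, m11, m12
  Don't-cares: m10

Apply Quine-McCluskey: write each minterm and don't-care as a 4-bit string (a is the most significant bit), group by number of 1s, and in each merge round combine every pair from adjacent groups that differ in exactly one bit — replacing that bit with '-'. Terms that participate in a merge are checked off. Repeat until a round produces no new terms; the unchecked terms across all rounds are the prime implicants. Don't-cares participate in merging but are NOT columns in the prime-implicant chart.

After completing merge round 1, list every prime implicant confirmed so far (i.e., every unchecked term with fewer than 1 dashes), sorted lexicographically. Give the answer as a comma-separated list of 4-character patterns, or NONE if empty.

[col 0] 0010*, 0100*, 0110*, 1001*, 1010*, 1011*, 1100*
[col 1] -010, -100, 0-10, 01-0, 10-1, 101-
Prime implicants: -010, -100, 0-10, 01-0, 10-1, 101-

NONE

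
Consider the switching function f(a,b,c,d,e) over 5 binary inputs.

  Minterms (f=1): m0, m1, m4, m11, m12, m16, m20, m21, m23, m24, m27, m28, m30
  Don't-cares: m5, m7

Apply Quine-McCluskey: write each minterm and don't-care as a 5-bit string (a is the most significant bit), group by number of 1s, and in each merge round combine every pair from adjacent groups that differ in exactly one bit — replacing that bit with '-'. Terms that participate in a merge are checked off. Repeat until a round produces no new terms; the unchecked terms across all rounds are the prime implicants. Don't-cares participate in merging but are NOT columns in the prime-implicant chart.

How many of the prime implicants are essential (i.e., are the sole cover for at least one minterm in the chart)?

[col 0] 00000*, 00001*, 00100*, 00101*, 00111*, 01011*, 01100*, 10000*, 10100*, 10101*, 10111*, 11000*, 11011*, 11100*, 11110*
[col 1] -0000*, -0100*, -0101*, -0111*, -1011, -1100*, 0-100*, 00-00*, 00-01*, 0000-*, 001-1*, 0010-*, 1-000*, 1-100*, 10-00*, 101-1*, 1010-*, 11-00*, 111-0
[col 2] --100, -0-00, -01-1, -010-, 00-0-, 1--00
Prime implicants: --100, -0-00, -01-1, -010-, -1011, 00-0-, 1--00, 111-0
PI chart (minterm → PIs covering it):
  0 | -0-00,00-0-
  1 | 00-0-  (sole → essential)
  4 | --100,-0-00,-010-,00-0-
  11 | -1011  (sole → essential)
  12 | --100  (sole → essential)
  16 | -0-00,1--00
  20 | --100,-0-00,-010-,1--00
  21 | -01-1,-010-
  23 | -01-1  (sole → essential)
  24 | 1--00  (sole → essential)
  27 | -1011  (sole → essential)
  28 | --100,1--00,111-0
  30 | 111-0  (sole → essential)
Essential prime implicants: --100, -01-1, -1011, 00-0-, 1--00, 111-0

6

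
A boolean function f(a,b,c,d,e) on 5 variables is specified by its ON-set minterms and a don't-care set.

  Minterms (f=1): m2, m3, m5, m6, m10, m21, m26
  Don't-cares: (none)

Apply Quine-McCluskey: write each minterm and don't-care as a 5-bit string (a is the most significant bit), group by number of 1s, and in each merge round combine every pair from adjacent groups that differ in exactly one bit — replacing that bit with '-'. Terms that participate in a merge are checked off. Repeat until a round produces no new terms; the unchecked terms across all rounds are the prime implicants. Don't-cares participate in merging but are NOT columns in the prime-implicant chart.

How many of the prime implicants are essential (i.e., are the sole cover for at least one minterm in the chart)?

size-2^0 implicants → 00010(✓)  00011(✓)  00101(✓)  00110(✓)  01010(✓)  10101(✓)  11010(✓)
size-2^1 implicants → -0101  -1010  0-010  00-10  0001-
Unchecked terms (primes): -0101, -1010, 0-010, 00-10, 0001-
Minterm coverage:
  m2 ⊆ 0-010,00-10,0001-
  m3 ⊆ 0001- [E]
  m5 ⊆ -0101 [E]
  m6 ⊆ 00-10 [E]
  m10 ⊆ -1010,0-010
  m21 ⊆ -0101 [E]
  m26 ⊆ -1010 [E]
E = {-0101, -1010, 00-10, 0001-}

4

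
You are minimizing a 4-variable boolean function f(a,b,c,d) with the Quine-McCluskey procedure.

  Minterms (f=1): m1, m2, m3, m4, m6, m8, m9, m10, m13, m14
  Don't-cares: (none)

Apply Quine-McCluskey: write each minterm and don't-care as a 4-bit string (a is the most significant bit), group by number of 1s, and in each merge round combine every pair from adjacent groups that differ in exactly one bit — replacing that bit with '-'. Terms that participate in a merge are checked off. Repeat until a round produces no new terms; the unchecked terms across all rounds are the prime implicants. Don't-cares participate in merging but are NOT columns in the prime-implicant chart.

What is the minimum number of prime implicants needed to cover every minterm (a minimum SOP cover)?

[col 0] 0001*, 0010*, 0011*, 0100*, 0110*, 1000*, 1001*, 1010*, 1101*, 1110*
[col 1] -001, -010*, -110*, 0-10*, 00-1, 001-, 01-0, 1-01, 1-10*, 10-0, 100-
[col 2] --10
Prime implicants: --10, -001, 00-1, 001-, 01-0, 1-01, 10-0, 100-
PI chart (minterm → PIs covering it):
  1 | -001,00-1
  2 | --10,001-
  3 | 00-1,001-
  4 | 01-0  (sole → essential)
  6 | --10,01-0
  8 | 10-0,100-
  9 | -001,1-01,100-
  10 | --10,10-0
  13 | 1-01  (sole → essential)
  14 | --10  (sole → essential)
Essential prime implicants: --10, 01-0, 1-01
Petrick residual → 00-1, 10-0
Minimum SOP uses 5 PIs: cd' + a'b'd + a'bd' + ac'd + ab'd'

5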